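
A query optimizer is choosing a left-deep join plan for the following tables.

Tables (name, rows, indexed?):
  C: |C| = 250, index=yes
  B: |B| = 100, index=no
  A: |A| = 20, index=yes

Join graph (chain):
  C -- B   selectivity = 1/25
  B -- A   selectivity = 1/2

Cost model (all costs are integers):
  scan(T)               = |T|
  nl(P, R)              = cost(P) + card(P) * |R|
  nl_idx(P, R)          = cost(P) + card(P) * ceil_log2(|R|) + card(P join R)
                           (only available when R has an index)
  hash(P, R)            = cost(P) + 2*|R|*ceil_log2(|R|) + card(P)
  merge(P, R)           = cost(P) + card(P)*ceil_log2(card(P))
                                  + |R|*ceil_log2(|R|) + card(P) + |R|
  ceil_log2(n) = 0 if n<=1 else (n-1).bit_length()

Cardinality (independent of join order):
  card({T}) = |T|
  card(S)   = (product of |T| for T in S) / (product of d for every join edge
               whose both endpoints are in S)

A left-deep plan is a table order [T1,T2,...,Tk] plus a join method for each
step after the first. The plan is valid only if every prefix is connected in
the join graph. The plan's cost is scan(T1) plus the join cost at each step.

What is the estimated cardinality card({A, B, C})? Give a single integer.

Tables in S: A(20), B(100), C(250)
Edges inside S: C-B(d=25), B-A(d=2)
numerator = 20 * 100 * 250 = 500000
denominator = 25 * 2 = 50
card(S) = 500000 / 50 = 10000

10000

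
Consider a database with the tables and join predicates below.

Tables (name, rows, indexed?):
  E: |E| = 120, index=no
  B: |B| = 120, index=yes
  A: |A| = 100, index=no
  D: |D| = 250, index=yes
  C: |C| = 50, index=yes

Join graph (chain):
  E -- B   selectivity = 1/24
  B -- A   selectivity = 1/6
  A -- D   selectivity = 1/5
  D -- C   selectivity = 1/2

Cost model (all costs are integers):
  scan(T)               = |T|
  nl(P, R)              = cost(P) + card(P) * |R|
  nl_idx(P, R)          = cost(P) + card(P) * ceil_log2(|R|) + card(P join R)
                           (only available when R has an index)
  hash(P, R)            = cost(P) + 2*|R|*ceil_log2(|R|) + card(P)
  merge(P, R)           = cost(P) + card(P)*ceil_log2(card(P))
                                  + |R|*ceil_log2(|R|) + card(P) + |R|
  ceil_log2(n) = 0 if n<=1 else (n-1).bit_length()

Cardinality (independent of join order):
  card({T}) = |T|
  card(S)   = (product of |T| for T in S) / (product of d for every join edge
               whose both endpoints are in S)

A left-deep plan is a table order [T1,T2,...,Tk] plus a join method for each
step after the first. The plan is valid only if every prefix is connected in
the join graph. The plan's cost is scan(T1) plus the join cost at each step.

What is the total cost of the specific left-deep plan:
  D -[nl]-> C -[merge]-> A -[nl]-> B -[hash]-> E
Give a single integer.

step 1: scan D: cost=250, card=250
step 2: join C via nl
    card(P join C) = 250*50/(2) = 6250
    cost = 250 + 250*50 = 12750
step 3: join A via merge
    card(P join A) = 6250*100/(5) = 125000
    cost = 12750 + 6250*13 + 100*7 + 6250 + 100 = 101050
step 4: join B via nl
    card(P join B) = 125000*120/(6) = 2500000
    cost = 101050 + 125000*120 = 15101050
step 5: join E via hash
    card(P join E) = 2500000*120/(24) = 12500000
    cost = 15101050 + 2*120*7 + 2500000 = 17602730

17602730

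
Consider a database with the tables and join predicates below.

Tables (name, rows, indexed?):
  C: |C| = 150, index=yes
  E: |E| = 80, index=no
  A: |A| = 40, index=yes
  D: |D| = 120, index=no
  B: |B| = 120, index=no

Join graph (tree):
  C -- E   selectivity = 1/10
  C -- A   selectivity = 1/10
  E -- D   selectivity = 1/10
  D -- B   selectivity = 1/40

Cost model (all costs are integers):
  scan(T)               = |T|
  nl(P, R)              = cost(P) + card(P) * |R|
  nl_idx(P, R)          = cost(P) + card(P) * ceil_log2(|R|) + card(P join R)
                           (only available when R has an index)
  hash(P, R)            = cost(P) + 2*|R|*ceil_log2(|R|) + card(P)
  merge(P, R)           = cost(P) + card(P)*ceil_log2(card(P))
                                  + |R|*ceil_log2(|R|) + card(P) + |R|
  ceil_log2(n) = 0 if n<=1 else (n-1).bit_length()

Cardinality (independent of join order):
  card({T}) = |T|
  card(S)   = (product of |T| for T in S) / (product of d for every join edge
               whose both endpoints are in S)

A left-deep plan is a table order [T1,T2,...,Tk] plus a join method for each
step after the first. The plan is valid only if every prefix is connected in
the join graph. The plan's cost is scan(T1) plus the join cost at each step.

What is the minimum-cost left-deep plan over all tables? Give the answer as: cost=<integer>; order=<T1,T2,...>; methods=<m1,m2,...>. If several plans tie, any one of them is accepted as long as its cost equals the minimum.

cost=52360; order=B,D,E,C,A; methods=hash,hash,hash,hash

Selinger DP (subsets sized 1..n):
  {C}: scan cost=150, card=150
  {E}: scan cost=80, card=80
  {A}: scan cost=40, card=40
  {D}: scan cost=120, card=120
  {B}: scan cost=120, card=120
  {CE}: card=1200; try (E,hash)→1420, (C,nl_idx)→1920, (C,merge)→2070, (E,merge)→2140, (C,hash)→2560, (C,nl)→12080 …(+1); best=1420 via (E,hash)
  {AC}: card=600; try (A,hash)→780, (C,nl_idx)→960, (A,nl_idx)→1650, (C,merge)→1670, (A,merge)→1780, (C,hash)→2480 …(+2); best=780 via (A,hash)
  {DE}: card=960; try (E,hash)→1360, (D,merge)→1680, (E,merge)→1720, (D,hash)→1840, (D,nl)→9680, (E,nl)→9720; best=1360 via (E,hash)
  {BD}: card=360; try (D,hash)→1920, (B,hash)→1920, (D,merge)→2040, (B,merge)→2040, (D,nl)→14520, (B,nl)→14520; best=1920 via (D,hash)
  {ACE}: card=4800; try (E,hash)→2500, (A,hash)→3100, (E,merge)→8020, (A,nl_idx)→13420, (A,merge)→16100, (E,nl)→48780 …(+1); best=2500 via (E,hash)
  {CDE}: card=14400; try (D,hash)→4300, (C,hash)→4720, (C,merge)→13270, (D,merge)→16780, (C,nl_idx)→23440, (C,nl)→145360 …(+1); best=4300 via (D,hash)
  {BDE}: card=2880; try (E,hash)→3400, (B,hash)→4000, (E,merge)→6160, (B,merge)→12880, (E,nl)→30720, (B,nl)→116560; best=3400 via (E,hash)
  {ACDE}: card=57600; try (D,hash)→8980, (A,hash)→19180, (D,merge)→70660, (A,nl_idx)→148300, (A,merge)→220580, (D,nl)→578500 …(+1); best=8980 via (D,hash)
  {BCDE}: card=43200; try (C,hash)→8680, (B,hash)→20380, (C,merge)→42190, (C,nl_idx)→69640, (B,merge)→221260, (C,nl)→435400 …(+1); best=8680 via (C,hash)
  {ABCDE}: card=172800; try (A,hash)→52360, (B,hash)→68260, (A,nl_idx)→440680, (A,merge)→743360, (B,merge)→989140, (A,nl)→1736680 …(+1); best=52360 via (A,hash)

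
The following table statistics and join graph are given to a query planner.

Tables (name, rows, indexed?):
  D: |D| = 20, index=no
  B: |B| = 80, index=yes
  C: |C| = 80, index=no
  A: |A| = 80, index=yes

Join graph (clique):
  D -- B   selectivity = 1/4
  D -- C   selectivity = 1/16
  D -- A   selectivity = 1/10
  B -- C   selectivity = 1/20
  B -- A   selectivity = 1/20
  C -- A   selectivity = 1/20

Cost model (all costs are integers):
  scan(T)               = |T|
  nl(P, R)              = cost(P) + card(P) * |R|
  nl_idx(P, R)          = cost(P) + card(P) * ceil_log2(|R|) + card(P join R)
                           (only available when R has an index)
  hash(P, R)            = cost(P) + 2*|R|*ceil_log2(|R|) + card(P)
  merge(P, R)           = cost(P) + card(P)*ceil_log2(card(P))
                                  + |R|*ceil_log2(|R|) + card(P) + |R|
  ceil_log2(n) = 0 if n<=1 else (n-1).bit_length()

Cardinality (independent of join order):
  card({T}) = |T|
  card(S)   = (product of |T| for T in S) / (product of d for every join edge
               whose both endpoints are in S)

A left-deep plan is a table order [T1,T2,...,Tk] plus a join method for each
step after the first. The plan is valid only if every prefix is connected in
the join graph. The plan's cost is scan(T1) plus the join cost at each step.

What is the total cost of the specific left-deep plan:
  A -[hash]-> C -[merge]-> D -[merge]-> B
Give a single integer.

5520

step 1: scan A: cost=80, card=80
step 2: join C via hash
    card(P join C) = 80*80/(20) = 320
    cost = 80 + 2*80*7 + 80 = 1280
step 3: join D via merge
    card(P join D) = 320*20/(16*10) = 40
    cost = 1280 + 320*9 + 20*5 + 320 + 20 = 4600
step 4: join B via merge
    card(P join B) = 40*80/(4*20*20) = 2
    cost = 4600 + 40*6 + 80*7 + 40 + 80 = 5520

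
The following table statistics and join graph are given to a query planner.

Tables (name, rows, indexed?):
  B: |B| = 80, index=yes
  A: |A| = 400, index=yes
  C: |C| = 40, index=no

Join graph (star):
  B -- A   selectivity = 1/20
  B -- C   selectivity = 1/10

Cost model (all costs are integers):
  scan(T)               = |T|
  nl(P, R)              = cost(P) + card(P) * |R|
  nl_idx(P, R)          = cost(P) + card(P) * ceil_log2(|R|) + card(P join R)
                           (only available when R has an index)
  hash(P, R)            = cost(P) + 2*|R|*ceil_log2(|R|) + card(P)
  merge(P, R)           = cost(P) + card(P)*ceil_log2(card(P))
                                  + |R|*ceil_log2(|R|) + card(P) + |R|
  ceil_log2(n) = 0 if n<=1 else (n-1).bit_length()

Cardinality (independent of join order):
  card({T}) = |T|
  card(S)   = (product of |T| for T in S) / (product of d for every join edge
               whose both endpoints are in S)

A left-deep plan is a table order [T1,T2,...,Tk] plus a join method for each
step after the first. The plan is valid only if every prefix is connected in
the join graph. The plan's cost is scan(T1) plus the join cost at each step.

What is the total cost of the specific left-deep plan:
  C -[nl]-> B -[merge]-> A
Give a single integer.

10440

step 1: scan C: cost=40, card=40
step 2: join B via nl
    card(P join B) = 40*80/(10) = 320
    cost = 40 + 40*80 = 3240
step 3: join A via merge
    card(P join A) = 320*400/(20) = 6400
    cost = 3240 + 320*9 + 400*9 + 320 + 400 = 10440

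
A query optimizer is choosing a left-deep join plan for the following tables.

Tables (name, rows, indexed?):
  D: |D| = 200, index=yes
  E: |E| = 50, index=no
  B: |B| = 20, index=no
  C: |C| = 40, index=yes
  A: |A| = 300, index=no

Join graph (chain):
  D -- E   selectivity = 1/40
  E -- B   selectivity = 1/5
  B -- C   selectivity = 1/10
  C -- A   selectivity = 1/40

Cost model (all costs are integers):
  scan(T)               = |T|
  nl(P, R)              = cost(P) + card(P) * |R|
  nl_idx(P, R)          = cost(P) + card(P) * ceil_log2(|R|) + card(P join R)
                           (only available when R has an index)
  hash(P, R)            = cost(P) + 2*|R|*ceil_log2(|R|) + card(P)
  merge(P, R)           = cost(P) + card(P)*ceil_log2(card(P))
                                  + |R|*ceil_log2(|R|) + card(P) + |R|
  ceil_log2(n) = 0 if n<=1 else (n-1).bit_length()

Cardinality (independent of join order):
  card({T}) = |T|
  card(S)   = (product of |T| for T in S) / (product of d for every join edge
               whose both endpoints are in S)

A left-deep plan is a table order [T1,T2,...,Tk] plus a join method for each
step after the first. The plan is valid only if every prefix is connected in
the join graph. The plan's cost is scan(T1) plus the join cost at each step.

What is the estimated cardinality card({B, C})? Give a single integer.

Tables in S: B(20), C(40)
Edges inside S: B-C(d=10)
numerator = 20 * 40 = 800
denominator = 10 = 10
card(S) = 800 / 10 = 80

80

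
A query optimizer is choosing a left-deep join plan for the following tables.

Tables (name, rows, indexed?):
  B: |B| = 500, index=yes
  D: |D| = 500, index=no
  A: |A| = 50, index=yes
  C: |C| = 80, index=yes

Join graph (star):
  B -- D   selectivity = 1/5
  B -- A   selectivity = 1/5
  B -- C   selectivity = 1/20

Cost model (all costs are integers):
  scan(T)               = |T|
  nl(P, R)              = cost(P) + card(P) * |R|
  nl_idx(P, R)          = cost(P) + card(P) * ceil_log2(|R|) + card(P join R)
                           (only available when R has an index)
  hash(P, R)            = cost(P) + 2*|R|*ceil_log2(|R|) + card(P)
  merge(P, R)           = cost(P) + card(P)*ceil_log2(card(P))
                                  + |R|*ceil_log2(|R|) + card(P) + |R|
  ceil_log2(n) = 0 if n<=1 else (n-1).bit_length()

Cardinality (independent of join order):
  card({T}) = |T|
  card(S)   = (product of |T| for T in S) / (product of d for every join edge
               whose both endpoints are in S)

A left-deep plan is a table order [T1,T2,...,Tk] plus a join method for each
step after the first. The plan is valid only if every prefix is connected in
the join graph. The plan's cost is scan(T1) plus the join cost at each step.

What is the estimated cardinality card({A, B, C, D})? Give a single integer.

2000000

Tables in S: A(50), B(500), C(80), D(500)
Edges inside S: B-D(d=5), B-A(d=5), B-C(d=20)
numerator = 50 * 500 * 80 * 500 = 1000000000
denominator = 5 * 5 * 20 = 500
card(S) = 1000000000 / 500 = 2000000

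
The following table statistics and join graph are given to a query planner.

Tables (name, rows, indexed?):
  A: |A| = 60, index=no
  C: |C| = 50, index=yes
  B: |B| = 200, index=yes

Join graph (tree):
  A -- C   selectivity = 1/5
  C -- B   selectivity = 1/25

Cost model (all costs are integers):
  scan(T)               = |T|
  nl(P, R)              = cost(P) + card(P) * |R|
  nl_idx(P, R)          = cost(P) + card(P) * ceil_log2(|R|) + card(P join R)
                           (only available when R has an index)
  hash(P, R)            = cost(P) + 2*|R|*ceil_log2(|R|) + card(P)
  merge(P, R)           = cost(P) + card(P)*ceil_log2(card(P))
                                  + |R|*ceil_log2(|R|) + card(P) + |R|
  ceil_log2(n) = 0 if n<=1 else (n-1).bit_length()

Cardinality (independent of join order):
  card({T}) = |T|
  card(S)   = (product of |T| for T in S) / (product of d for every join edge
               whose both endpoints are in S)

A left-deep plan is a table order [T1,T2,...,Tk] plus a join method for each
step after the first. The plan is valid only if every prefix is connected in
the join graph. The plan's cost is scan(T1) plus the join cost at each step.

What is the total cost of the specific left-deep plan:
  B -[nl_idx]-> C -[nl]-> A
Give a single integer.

step 1: scan B: cost=200, card=200
step 2: join C via nl_idx
    card(P join C) = 200*50/(25) = 400
    cost = 200 + 200*6 + 400 = 1800
step 3: join A via nl
    card(P join A) = 400*60/(5) = 4800
    cost = 1800 + 400*60 = 25800

25800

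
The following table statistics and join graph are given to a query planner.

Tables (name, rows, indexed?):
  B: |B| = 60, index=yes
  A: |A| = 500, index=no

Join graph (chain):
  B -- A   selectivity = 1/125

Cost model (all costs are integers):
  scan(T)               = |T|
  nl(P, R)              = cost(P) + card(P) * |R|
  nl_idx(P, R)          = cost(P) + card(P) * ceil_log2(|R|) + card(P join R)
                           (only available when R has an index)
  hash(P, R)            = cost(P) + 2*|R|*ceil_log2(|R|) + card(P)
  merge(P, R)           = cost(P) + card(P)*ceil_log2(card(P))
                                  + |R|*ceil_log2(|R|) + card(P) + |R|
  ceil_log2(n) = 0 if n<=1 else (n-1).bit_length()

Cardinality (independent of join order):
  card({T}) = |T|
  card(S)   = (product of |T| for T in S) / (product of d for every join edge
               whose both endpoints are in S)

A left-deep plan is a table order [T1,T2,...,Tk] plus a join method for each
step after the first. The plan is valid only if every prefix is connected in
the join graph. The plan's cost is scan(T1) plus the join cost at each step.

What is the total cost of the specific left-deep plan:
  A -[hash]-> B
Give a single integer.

1720

step 1: scan A: cost=500, card=500
step 2: join B via hash
    card(P join B) = 500*60/(125) = 240
    cost = 500 + 2*60*6 + 500 = 1720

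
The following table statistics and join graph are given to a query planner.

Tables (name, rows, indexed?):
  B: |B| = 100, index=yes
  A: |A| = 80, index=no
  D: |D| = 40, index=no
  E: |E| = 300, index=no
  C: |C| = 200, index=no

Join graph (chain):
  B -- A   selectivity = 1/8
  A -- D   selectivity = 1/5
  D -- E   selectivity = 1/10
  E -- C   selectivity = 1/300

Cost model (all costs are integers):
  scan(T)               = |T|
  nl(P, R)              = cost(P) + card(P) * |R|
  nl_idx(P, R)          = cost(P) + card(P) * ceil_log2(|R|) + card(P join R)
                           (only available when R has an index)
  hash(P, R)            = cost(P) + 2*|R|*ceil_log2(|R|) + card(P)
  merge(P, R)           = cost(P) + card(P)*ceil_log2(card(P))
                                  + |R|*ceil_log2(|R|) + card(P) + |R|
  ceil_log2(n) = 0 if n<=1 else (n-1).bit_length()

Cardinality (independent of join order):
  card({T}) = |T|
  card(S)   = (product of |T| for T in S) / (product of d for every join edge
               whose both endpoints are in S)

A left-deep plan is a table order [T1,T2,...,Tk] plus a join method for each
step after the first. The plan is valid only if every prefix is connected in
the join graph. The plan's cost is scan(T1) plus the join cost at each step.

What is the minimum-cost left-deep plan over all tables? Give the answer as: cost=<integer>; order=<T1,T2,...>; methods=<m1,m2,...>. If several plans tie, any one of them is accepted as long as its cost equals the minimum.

Selinger DP (subsets sized 1..n):
  {B}: scan cost=100, card=100
  {A}: scan cost=80, card=80
  {D}: scan cost=40, card=40
  {E}: scan cost=300, card=300
  {C}: scan cost=200, card=200
  {AB}: card=1000; try (A,hash)→1320, (B,merge)→1520, (A,merge)→1540, (B,hash)→1560, (B,nl_idx)→1640, (B,nl)→8080 …(+1); best=1320 via (A,hash)
  {AD}: card=640; try (D,hash)→640, (A,merge)→960, (D,merge)→1000, (A,hash)→1200, (A,nl)→3240, (D,nl)→3280; best=640 via (D,hash)
  {DE}: card=1200; try (D,hash)→1080, (E,merge)→3320, (D,merge)→3580, (E,hash)→5480, (E,nl)→12040, (D,nl)→12300; best=1080 via (D,hash)
  {CE}: card=200; try (C,hash)→3800, (E,merge)→5000, (C,merge)→5100, (E,hash)→5800, (E,nl)→60200, (C,nl)→60300; best=3800 via (C,hash)
  {ABD}: card=8000; try (B,hash)→2680, (D,hash)→2800, (B,merge)→8480, (D,merge)→12600, (B,nl_idx)→13120, (D,nl)→41320 …(+1); best=2680 via (B,hash)
  {ADE}: card=19200; try (A,hash)→3400, (E,hash)→6680, (E,merge)→10680, (A,merge)→16120, (A,nl)→97080, (E,nl)→192640; best=3400 via (A,hash)
  {CDE}: card=800; try (D,hash)→4480, (C,hash)→5480, (D,merge)→5880, (D,nl)→11800, (C,merge)→17280, (C,nl)→241080; best=4480 via (D,hash)
  {ABDE}: card=240000; try (E,hash)→16080, (B,hash)→24000, (E,merge)→117680, (B,merge)→311400, (B,nl_idx)→377800, (B,nl)→1923400 …(+1); best=16080 via (E,hash)
  {ACDE}: card=12800; try (A,hash)→6400, (A,merge)→13920, (C,hash)→25800, (A,nl)→68480, (C,merge)→312400, (C,nl)→3843400; best=6400 via (A,hash)
  {ABCDE}: card=160000; try (B,hash)→20600, (B,merge)→199200, (B,nl_idx)→256000, (C,hash)→259280, (B,nl)→1286400, (C,merge)→4577880 …(+1); best=20600 via (B,hash)

cost=20600; order=E,C,D,A,B; methods=hash,hash,hash,hash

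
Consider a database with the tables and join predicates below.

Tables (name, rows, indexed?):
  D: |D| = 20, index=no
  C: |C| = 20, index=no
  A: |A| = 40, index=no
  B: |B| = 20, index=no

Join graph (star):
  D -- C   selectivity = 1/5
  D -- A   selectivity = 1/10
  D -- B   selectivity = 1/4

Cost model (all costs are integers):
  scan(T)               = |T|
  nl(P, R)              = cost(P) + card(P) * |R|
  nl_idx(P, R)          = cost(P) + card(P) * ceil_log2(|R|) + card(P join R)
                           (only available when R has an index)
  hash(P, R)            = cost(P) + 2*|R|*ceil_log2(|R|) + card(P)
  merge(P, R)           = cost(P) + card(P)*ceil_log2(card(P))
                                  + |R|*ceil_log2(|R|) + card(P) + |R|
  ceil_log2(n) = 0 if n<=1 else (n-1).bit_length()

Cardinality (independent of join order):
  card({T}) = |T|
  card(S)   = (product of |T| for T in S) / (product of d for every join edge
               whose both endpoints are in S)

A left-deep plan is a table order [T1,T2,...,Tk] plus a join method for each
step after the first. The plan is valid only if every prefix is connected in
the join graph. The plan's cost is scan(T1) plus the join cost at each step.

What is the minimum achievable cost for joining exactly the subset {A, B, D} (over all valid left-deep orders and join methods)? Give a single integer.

560

Selinger DP over subsets of {A,B,D}:
  {D}: scan cost=20, card=20
  {A}: scan cost=40, card=40
  {B}: scan cost=20, card=20
  {AD}: card=80; try (D,hash)→280, (A,merge)→420, (D,merge)→440, (A,hash)→520, (A,nl)→820, (D,nl)→840; best=280 via (D,hash)
  {BD}: card=100; try (D,hash)→240, (B,hash)→240, (D,merge)→260, (B,merge)→260, (D,nl)→420, (B,nl)→420; best=240 via (D,hash)
  {ABD}: card=400; try (B,hash)→560, (A,hash)→820, (B,merge)→1040, (A,merge)→1320, (B,nl)→1880, (A,nl)→4240; best=560 via (B,hash)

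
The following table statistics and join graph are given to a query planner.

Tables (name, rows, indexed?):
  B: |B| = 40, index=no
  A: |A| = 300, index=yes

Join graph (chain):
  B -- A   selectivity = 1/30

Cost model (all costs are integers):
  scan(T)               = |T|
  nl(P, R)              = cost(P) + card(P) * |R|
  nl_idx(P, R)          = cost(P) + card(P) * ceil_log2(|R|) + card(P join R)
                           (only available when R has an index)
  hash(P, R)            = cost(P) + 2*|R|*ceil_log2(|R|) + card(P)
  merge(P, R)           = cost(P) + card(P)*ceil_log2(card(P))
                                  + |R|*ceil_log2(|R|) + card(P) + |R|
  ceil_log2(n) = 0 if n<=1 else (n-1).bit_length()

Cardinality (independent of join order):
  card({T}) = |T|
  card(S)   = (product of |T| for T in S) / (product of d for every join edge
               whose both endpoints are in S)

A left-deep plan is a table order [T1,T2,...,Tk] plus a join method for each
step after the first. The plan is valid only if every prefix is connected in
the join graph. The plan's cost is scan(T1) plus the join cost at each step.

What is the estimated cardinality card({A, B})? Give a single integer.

Tables in S: A(300), B(40)
Edges inside S: B-A(d=30)
numerator = 300 * 40 = 12000
denominator = 30 = 30
card(S) = 12000 / 30 = 400

400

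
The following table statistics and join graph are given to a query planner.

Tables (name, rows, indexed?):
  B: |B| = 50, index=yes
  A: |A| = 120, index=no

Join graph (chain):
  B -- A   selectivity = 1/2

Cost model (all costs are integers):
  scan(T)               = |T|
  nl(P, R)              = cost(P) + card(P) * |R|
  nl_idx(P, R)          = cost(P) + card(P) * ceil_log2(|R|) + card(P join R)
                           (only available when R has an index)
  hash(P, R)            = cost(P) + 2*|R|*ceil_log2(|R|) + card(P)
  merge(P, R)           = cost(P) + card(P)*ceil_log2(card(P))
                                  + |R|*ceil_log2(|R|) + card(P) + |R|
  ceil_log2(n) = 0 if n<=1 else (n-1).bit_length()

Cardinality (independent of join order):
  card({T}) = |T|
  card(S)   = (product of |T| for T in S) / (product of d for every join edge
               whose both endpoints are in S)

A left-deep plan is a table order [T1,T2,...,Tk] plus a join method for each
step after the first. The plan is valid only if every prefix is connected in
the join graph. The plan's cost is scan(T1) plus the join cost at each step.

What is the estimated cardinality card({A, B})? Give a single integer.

Tables in S: A(120), B(50)
Edges inside S: B-A(d=2)
numerator = 120 * 50 = 6000
denominator = 2 = 2
card(S) = 6000 / 2 = 3000

3000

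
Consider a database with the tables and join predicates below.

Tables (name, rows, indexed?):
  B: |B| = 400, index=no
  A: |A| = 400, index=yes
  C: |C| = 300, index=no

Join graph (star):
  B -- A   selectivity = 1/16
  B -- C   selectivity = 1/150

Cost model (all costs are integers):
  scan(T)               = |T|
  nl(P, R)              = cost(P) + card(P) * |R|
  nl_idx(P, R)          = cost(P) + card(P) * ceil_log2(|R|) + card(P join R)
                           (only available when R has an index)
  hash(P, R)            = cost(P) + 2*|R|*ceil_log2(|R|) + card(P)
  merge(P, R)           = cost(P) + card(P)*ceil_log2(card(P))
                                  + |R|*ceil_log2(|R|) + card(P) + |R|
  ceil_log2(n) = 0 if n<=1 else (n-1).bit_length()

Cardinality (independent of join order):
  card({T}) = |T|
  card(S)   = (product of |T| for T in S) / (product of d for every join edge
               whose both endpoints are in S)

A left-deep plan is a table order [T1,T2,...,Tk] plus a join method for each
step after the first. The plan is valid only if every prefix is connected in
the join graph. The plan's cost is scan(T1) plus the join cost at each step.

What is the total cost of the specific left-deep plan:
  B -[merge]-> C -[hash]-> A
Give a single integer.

step 1: scan B: cost=400, card=400
step 2: join C via merge
    card(P join C) = 400*300/(150) = 800
    cost = 400 + 400*9 + 300*9 + 400 + 300 = 7400
step 3: join A via hash
    card(P join A) = 800*400/(16) = 20000
    cost = 7400 + 2*400*9 + 800 = 15400

15400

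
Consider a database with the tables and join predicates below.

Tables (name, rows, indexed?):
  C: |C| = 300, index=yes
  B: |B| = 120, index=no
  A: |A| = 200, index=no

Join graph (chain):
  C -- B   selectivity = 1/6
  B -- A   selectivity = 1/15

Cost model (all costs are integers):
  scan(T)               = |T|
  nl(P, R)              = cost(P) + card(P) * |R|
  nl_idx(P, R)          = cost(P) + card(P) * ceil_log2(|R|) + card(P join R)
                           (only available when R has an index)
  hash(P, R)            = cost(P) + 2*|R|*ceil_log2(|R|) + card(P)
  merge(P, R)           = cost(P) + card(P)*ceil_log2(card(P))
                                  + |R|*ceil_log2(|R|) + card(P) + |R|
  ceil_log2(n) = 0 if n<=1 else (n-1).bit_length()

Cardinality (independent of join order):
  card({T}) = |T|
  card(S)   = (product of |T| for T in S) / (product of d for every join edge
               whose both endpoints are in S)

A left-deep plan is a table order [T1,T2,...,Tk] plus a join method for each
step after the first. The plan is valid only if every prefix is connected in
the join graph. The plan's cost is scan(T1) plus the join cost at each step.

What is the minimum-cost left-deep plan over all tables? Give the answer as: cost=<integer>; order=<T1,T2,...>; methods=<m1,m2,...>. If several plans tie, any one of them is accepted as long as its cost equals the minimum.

cost=9080; order=A,B,C; methods=hash,hash

Selinger DP (subsets sized 1..n):
  {C}: scan cost=300, card=300
  {B}: scan cost=120, card=120
  {A}: scan cost=200, card=200
  {BC}: card=6000; try (B,hash)→2280, (C,merge)→4080, (B,merge)→4260, (C,hash)→5640, (C,nl_idx)→7200, (C,nl)→36120 …(+1); best=2280 via (B,hash)
  {AB}: card=1600; try (B,hash)→2080, (A,merge)→2880, (B,merge)→2960, (A,hash)→3440, (A,nl)→24120, (B,nl)→24200; best=2080 via (B,hash)
  {ABC}: card=80000; try (C,hash)→9080, (A,hash)→11480, (C,merge)→24280, (A,merge)→88080, (C,nl_idx)→96480, (C,nl)→482080 …(+1); best=9080 via (C,hash)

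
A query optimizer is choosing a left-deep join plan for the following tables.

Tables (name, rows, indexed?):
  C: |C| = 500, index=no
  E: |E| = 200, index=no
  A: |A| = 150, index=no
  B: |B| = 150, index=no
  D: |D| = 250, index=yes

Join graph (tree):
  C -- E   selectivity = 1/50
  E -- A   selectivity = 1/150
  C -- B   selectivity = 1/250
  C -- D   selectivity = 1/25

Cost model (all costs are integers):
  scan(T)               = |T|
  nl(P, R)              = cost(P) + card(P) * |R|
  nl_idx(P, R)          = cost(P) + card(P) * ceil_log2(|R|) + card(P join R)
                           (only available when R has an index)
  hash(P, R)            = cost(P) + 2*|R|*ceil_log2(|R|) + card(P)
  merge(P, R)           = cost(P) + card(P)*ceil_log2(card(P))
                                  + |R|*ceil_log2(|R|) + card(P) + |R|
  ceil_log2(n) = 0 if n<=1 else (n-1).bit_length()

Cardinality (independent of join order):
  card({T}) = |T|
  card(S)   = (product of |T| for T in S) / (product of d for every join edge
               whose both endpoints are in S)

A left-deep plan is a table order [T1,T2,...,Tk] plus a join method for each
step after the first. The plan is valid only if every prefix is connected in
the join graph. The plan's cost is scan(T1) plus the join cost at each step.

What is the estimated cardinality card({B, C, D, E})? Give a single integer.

12000

Tables in S: B(150), C(500), D(250), E(200)
Edges inside S: C-E(d=50), C-B(d=250), C-D(d=25)
numerator = 150 * 500 * 250 * 200 = 3750000000
denominator = 50 * 250 * 25 = 312500
card(S) = 3750000000 / 312500 = 12000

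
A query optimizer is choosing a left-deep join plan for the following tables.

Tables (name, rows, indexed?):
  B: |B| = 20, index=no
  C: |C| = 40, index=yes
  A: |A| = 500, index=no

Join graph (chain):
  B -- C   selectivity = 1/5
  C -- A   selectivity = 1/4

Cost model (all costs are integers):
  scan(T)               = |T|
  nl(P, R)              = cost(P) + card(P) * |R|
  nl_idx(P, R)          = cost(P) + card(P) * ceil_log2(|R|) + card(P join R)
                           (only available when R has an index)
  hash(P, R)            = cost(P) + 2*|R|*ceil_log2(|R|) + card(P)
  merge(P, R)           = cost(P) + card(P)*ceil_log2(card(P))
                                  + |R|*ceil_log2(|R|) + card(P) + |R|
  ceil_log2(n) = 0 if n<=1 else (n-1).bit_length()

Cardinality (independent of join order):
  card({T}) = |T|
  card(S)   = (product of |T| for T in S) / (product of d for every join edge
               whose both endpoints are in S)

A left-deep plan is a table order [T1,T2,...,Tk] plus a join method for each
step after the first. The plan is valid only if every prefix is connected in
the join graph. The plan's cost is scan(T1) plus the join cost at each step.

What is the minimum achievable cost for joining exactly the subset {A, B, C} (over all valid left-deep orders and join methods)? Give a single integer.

Selinger DP over subsets of {A,B,C}:
  {B}: scan cost=20, card=20
  {C}: scan cost=40, card=40
  {A}: scan cost=500, card=500
  {BC}: card=160; try (B,hash)→280, (C,nl_idx)→300, (C,merge)→420, (B,merge)→440, (C,hash)→520, (C,nl)→820 …(+1); best=280 via (B,hash)
  {AC}: card=5000; try (C,hash)→1480, (A,merge)→5320, (C,merge)→5780, (C,nl_idx)→8500, (A,hash)→9080, (A,nl)→20040 …(+1); best=1480 via (C,hash)
  {ABC}: card=20000; try (B,hash)→6680, (A,merge)→6720, (A,hash)→9440, (B,merge)→71600, (A,nl)→80280, (B,nl)→101480; best=6680 via (B,hash)

6680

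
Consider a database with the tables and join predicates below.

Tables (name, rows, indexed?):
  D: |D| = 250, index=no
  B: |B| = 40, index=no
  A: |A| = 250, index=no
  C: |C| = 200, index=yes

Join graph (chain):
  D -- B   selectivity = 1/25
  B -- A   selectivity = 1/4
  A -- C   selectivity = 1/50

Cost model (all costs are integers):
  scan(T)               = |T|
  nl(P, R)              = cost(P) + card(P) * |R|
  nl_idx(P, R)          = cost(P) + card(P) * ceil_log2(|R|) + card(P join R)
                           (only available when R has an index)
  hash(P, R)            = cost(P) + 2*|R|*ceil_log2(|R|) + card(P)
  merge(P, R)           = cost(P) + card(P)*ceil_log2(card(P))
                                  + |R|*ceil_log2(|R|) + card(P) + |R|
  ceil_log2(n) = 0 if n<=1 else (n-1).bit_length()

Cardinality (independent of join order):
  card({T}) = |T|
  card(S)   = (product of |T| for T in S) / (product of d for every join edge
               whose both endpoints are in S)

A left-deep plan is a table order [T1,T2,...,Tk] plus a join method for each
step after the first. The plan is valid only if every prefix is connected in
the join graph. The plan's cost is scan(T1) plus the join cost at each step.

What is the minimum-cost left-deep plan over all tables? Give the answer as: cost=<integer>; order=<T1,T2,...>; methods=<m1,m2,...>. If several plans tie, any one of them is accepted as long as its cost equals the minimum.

cost=18730; order=A,C,B,D; methods=nl_idx,hash,hash

Selinger DP (subsets sized 1..n):
  {D}: scan cost=250, card=250
  {B}: scan cost=40, card=40
  {A}: scan cost=250, card=250
  {C}: scan cost=200, card=200
  {BD}: card=400; try (B,hash)→980, (D,merge)→2570, (B,merge)→2780, (D,hash)→4080, (D,nl)→10040, (B,nl)→10250; best=980 via (B,hash)
  {AB}: card=2500; try (B,hash)→980, (A,merge)→2570, (B,merge)→2780, (A,hash)→4080, (A,nl)→10040, (B,nl)→10250; best=980 via (B,hash)
  {AC}: card=1000; try (C,nl_idx)→3250, (C,hash)→3700, (A,merge)→4250, (C,merge)→4300, (A,hash)→4400, (A,nl)→50200 …(+1); best=3250 via (C,nl_idx)
  {ABD}: card=25000; try (A,hash)→5380, (A,merge)→7230, (D,hash)→7480, (D,merge)→35730, (A,nl)→100980, (D,nl)→625980; best=5380 via (A,hash)
  {ABC}: card=10000; try (B,hash)→4730, (C,hash)→6680, (B,merge)→14530, (C,nl_idx)→30980, (C,merge)→35280, (B,nl)→43250 …(+1); best=4730 via (B,hash)
  {ABCD}: card=100000; try (D,hash)→18730, (C,hash)→33580, (D,merge)→156980, (C,nl_idx)→305380, (C,merge)→407180, (D,nl)→2504730 …(+1); best=18730 via (D,hash)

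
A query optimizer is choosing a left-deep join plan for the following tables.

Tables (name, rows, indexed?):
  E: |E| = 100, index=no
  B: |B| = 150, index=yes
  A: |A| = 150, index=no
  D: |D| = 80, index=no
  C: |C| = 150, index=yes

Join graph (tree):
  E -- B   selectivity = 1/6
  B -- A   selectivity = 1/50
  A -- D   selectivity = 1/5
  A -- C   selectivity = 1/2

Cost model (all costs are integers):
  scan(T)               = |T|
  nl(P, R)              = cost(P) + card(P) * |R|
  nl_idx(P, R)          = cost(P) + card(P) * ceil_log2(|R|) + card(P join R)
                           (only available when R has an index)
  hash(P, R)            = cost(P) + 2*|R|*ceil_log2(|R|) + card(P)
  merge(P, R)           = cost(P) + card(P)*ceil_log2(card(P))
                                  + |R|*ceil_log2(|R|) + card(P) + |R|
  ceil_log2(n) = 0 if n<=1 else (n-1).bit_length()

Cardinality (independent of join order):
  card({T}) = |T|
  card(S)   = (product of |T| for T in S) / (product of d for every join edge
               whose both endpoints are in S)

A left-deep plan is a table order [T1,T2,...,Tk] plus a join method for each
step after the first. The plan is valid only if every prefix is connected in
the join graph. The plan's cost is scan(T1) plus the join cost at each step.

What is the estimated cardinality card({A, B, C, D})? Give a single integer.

Tables in S: A(150), B(150), C(150), D(80)
Edges inside S: B-A(d=50), A-D(d=5), A-C(d=2)
numerator = 150 * 150 * 150 * 80 = 270000000
denominator = 50 * 5 * 2 = 500
card(S) = 270000000 / 500 = 540000

540000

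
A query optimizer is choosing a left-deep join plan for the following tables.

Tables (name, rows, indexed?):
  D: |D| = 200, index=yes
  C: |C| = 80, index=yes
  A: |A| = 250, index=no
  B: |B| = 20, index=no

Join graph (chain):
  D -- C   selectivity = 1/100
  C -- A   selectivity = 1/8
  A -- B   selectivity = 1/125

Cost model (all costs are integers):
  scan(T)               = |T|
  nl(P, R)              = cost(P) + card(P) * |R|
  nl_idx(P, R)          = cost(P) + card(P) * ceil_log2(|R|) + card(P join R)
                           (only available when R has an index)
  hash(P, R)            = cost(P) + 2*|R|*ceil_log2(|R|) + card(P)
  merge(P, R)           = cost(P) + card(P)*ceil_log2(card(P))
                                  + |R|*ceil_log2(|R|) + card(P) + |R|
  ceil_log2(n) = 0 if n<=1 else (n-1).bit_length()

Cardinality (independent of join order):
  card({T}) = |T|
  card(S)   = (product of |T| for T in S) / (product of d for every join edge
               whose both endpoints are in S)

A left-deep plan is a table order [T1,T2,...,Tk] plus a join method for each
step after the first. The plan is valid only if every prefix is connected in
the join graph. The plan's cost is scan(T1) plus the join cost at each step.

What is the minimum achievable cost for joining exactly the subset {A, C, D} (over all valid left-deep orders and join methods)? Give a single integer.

Selinger DP over subsets of {A,C,D}:
  {D}: scan cost=200, card=200
  {C}: scan cost=80, card=80
  {A}: scan cost=250, card=250
  {CD}: card=160; try (D,nl_idx)→880, (C,hash)→1520, (C,nl_idx)→1760, (D,merge)→2520, (C,merge)→2640, (D,hash)→3360 …(+2); best=880 via (D,nl_idx)
  {AC}: card=2500; try (C,hash)→1620, (A,merge)→2970, (C,merge)→3140, (A,hash)→4160, (C,nl_idx)→4500, (A,nl)→20080 …(+1); best=1620 via (C,hash)
  {ACD}: card=5000; try (A,merge)→4570, (A,hash)→5040, (D,hash)→7320, (D,nl_idx)→26620, (D,merge)→35920, (A,nl)→40880 …(+1); best=4570 via (A,merge)

4570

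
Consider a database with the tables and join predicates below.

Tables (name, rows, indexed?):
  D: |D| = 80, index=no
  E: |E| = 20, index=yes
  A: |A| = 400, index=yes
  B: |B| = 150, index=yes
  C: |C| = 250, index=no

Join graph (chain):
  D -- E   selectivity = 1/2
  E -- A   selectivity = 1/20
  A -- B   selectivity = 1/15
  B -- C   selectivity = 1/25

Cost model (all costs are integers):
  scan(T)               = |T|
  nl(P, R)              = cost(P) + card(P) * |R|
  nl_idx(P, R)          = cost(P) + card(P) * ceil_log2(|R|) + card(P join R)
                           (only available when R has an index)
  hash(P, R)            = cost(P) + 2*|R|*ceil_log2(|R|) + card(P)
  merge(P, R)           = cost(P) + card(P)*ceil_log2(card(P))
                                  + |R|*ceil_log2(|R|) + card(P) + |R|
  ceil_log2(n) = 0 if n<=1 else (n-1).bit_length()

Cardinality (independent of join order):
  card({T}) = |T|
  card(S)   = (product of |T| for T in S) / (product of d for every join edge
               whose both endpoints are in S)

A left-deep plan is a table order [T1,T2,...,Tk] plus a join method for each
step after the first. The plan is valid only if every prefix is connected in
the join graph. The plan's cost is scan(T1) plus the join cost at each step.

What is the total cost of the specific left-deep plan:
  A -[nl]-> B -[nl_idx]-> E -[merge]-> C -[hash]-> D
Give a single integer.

step 1: scan A: cost=400, card=400
step 2: join B via nl
    card(P join B) = 400*150/(15) = 4000
    cost = 400 + 400*150 = 60400
step 3: join E via nl_idx
    card(P join E) = 4000*20/(20) = 4000
    cost = 60400 + 4000*5 + 4000 = 84400
step 4: join C via merge
    card(P join C) = 4000*250/(25) = 40000
    cost = 84400 + 4000*12 + 250*8 + 4000 + 250 = 138650
step 5: join D via hash
    card(P join D) = 40000*80/(2) = 1600000
    cost = 138650 + 2*80*7 + 40000 = 179770

179770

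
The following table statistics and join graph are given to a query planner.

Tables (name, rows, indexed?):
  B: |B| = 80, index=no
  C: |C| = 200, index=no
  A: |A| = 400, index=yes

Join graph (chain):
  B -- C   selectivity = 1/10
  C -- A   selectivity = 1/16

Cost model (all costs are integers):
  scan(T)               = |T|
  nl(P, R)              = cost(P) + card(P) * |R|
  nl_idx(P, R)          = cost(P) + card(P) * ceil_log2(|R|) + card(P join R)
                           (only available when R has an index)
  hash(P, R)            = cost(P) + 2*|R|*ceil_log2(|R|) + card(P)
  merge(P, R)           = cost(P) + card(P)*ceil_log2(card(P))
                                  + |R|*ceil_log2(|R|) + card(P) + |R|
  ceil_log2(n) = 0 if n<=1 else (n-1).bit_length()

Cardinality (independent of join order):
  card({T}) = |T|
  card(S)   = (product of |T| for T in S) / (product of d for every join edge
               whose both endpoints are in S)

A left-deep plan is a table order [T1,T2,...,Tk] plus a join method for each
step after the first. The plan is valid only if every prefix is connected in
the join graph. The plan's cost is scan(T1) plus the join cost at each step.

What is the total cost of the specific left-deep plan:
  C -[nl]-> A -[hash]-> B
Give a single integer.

86320

step 1: scan C: cost=200, card=200
step 2: join A via nl
    card(P join A) = 200*400/(16) = 5000
    cost = 200 + 200*400 = 80200
step 3: join B via hash
    card(P join B) = 5000*80/(10) = 40000
    cost = 80200 + 2*80*7 + 5000 = 86320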